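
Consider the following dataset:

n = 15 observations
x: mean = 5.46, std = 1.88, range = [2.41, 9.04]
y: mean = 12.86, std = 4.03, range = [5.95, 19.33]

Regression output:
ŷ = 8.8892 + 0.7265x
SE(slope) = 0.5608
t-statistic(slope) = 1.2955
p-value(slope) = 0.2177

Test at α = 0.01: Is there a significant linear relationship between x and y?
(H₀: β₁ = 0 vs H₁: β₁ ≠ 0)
Fail to reject H₀: p-value = 0.2177 ≥ α = 0.01. The linear relationship is not significant at the 1% level.

Hypothesis test for the slope coefficient:

H₀: β₁ = 0 (no linear relationship)
H₁: β₁ ≠ 0 (linear relationship exists)

Test statistic: t = β̂₁ / SE(β̂₁) = 0.7265 / 0.5608 = 1.2955

The p-value (0.2177) is the probability, under H₀, of a t-statistic at least as extreme as |t| = 1.2955 (two-sided, df = n − 2 = 13).

Decision rule: reject H₀ if p-value < α.
p-value = 0.2177 ≥ α = 0.01 → fail to reject H₀.

At α = 0.01 the data do not provide convincing evidence of a nonzero slope.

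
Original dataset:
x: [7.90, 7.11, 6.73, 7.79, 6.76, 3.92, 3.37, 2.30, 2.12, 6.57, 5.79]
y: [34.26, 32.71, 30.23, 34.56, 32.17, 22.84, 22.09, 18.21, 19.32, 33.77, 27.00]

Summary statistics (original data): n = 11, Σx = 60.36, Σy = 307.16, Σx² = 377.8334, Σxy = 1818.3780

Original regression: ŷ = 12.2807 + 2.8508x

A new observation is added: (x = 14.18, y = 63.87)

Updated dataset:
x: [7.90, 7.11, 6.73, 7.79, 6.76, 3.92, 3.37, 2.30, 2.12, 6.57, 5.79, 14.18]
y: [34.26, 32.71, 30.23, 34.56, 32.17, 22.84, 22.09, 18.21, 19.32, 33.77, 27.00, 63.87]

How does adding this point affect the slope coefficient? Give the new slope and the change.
Adding the point moves β₁ from 2.8508 to 3.6185, i.e. it increases by 0.7677 (+26.9%).

x = 14.18 lies well outside the original x-range [2.12, 7.90] (x̄ ≈ 5.49), so this observation has high leverage and can move the slope substantially.

Step 1: Update the sums with the new point (n goes from 11 to 12)
Σx  = 60.36 + 14.18 = 74.54
Σy  = 307.16 + 63.87 = 371.03
Σx² = 377.8334 + 14.18² = 377.8334 + 201.0724 = 578.9058
Σxy = 1818.3780 + 14.18×63.87 = 1818.3780 + 905.6766 = 2724.0546

Step 2: Recompute the slope with b₁ = (nΣxy − ΣxΣy) / (nΣx² − (Σx)²)
Numerator   = 12×2724.0546 − 74.54×371.03 = 32688.6552 − 27656.5762 = 5032.0790
Denominator = 12×578.9058 − 74.54² = 6946.8696 − 5556.2116 = 1390.6580
b₁(new) = 5032.0790 / 1390.6580 = 3.6185

(Same formula on the original sums: (11×1818.3780 − 60.36×307.16) / (11×377.8334 − 60.36²) = 1461.9804 / 512.8378 = 2.8508, matching the given fit.)

Step 3: Change in slope
Δβ₁ = 3.6185 − 2.8508 = +0.7677
Relative change = +0.7677 / 2.8508 × 100% = +26.9%
→ the slope increases when the point is added.

A high-leverage point only changes the slope if it is off the original line; here y = 63.87 is above the original trend, so the slope increases.
In practice: refit with and without it and report both if conclusions differ.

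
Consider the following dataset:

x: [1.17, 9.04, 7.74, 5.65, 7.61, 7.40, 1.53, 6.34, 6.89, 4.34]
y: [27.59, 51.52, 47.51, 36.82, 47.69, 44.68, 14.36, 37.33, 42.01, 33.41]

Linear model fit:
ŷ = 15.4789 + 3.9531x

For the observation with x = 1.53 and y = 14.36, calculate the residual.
Residual = -7.1671

The residual is the difference between the actual value and the predicted value:

Residual = y - ŷ

Step 1: Calculate predicted value
ŷ = 15.4789 + 3.9531 × 1.53
ŷ = 21.5271

Step 2: Calculate residual
Residual = 14.36 - 21.5271
Residual = -7.1671

Interpretation: the model overestimates the actual value by 7.1671 at this point (negative residual → observation lies below the fitted line).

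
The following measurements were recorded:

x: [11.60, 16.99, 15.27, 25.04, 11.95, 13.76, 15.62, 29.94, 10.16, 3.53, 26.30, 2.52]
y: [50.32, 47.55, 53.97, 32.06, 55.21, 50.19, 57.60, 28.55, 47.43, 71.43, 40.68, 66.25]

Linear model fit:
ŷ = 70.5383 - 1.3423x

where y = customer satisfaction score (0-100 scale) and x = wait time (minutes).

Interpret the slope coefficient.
For each additional minute of wait time, predicted satisfaction score decreases by approximately 1.3423 points.

β₁ = -1.3423 is the change in predicted satisfaction score (points) per additional minute of wait time.

Interpretation:
- Wait time up by 1 minute → predicted satisfaction score decreases by 1.3423 points
- The effect is assumed constant over the observed range of x (linearity)
- The sign (−) gives the direction; the magnitude 1.3423 gives the size of the effect per minute

(β₀ = 70.5383 is the fitted value at x = 0 and is not part of the slope interpretation.)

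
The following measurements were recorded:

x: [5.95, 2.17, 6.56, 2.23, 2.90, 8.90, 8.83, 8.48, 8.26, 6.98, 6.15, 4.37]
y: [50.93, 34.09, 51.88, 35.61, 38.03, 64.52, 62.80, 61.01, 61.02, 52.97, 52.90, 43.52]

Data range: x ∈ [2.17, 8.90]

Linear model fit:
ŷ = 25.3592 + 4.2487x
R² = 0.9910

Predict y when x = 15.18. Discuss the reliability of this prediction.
ŷ = 89.8545, but this is extrapolation (above the data range [2.17, 8.90]) and may be unreliable.

Prediction calculation:
ŷ = 25.3592 + 4.2487 × 15.18
ŷ = 89.8545

Reliability:
- Data range: x ∈ [2.17, 8.90]
- Prediction point: x = 15.18 is 6.28 units above the observed range → this is EXTRAPOLATION, not interpolation

Why that matters here:
- Real relationships often flatten, saturate, or turn nonlinear at extremes
- There are no observations near this x to validate the fitted line there

A defensible statement: 'if the linear trend continued to x = 15.18, y would be about 89.8545' — the premise is untested.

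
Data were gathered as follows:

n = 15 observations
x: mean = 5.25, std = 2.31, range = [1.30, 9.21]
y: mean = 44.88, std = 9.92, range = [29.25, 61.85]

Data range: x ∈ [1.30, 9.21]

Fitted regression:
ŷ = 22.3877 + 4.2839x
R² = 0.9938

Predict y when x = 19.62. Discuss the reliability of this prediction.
ŷ = 106.4378, but this is extrapolation (above the data range [1.30, 9.21]) and may be unreliable.

Prediction calculation:
ŷ = 22.3877 + 4.2839 × 19.62
ŷ = 106.4378

Reliability:
- Data range: x ∈ [1.30, 9.21]
- Prediction point: x = 19.62 is 10.41 units above the observed range → this is EXTRAPOLATION, not interpolation

Why that matters here:
- The standard error of prediction grows with (x − x̄)², and x = 19.62 is far from x̄ = 5.25
- R² describes fit only over the sampled x values; it says nothing about behaviour beyond them
- There are no observations near this x to validate the fitted line there

A defensible statement: 'if the linear trend continued to x = 19.62, y would be about 106.4378' — the premise is untested.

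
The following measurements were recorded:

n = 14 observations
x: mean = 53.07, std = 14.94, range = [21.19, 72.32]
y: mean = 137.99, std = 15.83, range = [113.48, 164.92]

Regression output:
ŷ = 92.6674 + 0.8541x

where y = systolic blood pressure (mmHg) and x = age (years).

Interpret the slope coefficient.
For each additional year of age, predicted blood pressure increases by approximately 0.8541 mmHg.

β₁ = 0.8541 is the change in predicted blood pressure (mmHg) per additional year of age.

Interpretation:
- Age up by 1 year → predicted blood pressure increases by 0.8541 mmHg
- The effect is assumed constant over the observed range of x (linearity)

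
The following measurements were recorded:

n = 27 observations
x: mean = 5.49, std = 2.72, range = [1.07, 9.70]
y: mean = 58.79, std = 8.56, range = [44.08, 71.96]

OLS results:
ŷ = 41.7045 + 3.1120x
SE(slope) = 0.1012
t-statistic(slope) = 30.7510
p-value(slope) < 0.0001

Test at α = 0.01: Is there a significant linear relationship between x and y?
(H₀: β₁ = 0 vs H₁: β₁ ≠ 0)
Reject H₀: p-value < 0.0001 < α = 0.01. The linear relationship is significant at the 1% level.

Hypothesis test for the slope coefficient:

H₀: β₁ = 0 (no linear relationship)
H₁: β₁ ≠ 0 (linear relationship exists)

Test statistic: t = β̂₁ / SE(β̂₁) = 3.1120 / 0.1012 = 30.7510

p < 0.0001: how often a slope estimate this far from 0 (in SE units) would arise by chance if β₁ were truly 0.

Decision rule: reject H₀ if p-value < α.
p-value < 0.0001 < α = 0.01 → reject H₀.

There is sufficient evidence at the 1% significance level to conclude that a linear relationship exists between x and y.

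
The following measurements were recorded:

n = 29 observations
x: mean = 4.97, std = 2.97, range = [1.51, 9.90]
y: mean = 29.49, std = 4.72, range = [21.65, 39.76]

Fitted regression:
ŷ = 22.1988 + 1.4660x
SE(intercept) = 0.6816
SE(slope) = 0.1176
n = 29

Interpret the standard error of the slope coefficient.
SE(slope) = 0.1176 measures the uncertainty in the estimated slope. The coefficient is estimated precisely (SE/|β̂₁| = 8.0%).

What SE measures:
- The standard error quantifies the sampling variability of the coefficient estimate
- It is the estimated standard deviation of β̂₁ across hypothetical repeated samples of the same size
- Smaller SE → more precise estimate

Relative precision:
- SE / |β̂₁| = 0.1176 / 1.4660 = 8.0%
- Rule of thumb (under 20%: precise; 20% to under 50%: moderately precise; 50% or more: imprecise) → precise

Link to the t-test: t = β̂₁ / SE(β̂₁) = 1.4660 / 0.1176 = 12.4660, the statistic for H₀: β₁ = 0.

What drives SE(β̂₁): more residual scatter → larger SE; larger n (here n = 29) → smaller SE; wider spread of x values → smaller SE.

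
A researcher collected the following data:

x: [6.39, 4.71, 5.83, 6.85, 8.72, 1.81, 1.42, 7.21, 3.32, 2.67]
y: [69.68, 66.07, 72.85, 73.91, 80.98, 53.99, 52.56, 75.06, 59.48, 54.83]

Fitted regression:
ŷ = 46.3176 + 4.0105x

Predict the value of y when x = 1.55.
ŷ = 52.5339

Plug x = 1.55 into the fitted line:

ŷ = 46.3176 + 4.0105 × 1.55
ŷ = 46.3176 + 6.2163
ŷ = 52.5339

This is a point prediction; actual observations scatter around it by roughly the residual standard deviation.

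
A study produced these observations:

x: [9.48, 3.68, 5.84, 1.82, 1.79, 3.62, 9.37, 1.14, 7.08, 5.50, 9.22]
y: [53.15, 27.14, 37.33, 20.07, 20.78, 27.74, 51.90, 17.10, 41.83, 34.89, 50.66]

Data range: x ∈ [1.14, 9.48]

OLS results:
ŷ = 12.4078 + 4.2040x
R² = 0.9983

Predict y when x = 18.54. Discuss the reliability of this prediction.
ŷ = 90.3500, but this is extrapolation (above the data range [1.14, 9.48]) and may be unreliable.

Prediction calculation:
ŷ = 12.4078 + 4.2040 × 18.54
ŷ = 90.3500

Reliability:
- Data range: x ∈ [1.14, 9.48]
- Prediction point: x = 18.54 is 9.06 units above the observed range → this is EXTRAPOLATION, not interpolation

Why that matters here:
- The linear relationship may not hold outside the observed range
- The standard error of prediction grows with (x − x̄)², and x = 18.54 is far from x̄ = 5.32

Report the number if required, but flag clearly that it is an extrapolation.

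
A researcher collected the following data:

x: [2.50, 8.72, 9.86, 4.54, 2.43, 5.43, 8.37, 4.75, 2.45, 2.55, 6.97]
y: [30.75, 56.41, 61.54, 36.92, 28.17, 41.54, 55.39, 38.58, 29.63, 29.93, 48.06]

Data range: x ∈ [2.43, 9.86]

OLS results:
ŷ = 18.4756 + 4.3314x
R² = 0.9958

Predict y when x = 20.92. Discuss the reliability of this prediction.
The equation gives ŷ = 109.0885; however x = 20.92 is 11.06 units above the observed range, so this extrapolated value should not be trusted.

Prediction calculation:
ŷ = 18.4756 + 4.3314 × 20.92
ŷ = 109.0885

Reliability:
- Data range: x ∈ [2.43, 9.86]
- Prediction point: x = 20.92 is 11.06 units above the observed range → this is EXTRAPOLATION, not interpolation

Why that matters here:
- The standard error of prediction grows with (x − x̄)², and x = 20.92 is far from x̄ = 5.32
- Real relationships often flatten, saturate, or turn nonlinear at extremes
- There are no observations near this x to validate the fitted line there

Report the number if required, but flag clearly that it is an extrapolation.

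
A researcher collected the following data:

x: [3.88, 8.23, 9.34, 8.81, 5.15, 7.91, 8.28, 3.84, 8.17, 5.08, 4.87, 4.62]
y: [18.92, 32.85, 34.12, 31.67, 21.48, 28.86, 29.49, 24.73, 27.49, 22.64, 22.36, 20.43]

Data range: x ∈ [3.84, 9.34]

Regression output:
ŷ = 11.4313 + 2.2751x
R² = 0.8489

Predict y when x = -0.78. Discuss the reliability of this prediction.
ŷ = 9.6567 (extrapolation — x = -0.78 lies outside [3.84, 9.34], so reliability is low).

Prediction calculation:
ŷ = 11.4313 + 2.2751 × (-0.78)
ŷ = 9.6567

Reliability:
- Data range: x ∈ [3.84, 9.34]
- Prediction point: x = -0.78 is 4.62 units below the observed range → this is EXTRAPOLATION, not interpolation

Why that matters here:
- The linear relationship may not hold outside the observed range
- R² describes fit only over the sampled x values; it says nothing about behaviour beyond them

The R² = 0.8489 only validates the fit within [3.84, 9.34]; treat ŷ = 9.6567 with caution.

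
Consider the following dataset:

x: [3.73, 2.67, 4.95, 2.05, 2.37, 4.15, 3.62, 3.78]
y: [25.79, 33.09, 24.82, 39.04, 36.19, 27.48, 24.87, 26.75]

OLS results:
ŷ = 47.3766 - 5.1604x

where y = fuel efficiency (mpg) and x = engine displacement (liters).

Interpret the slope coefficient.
For each additional liter of engine displacement, predicted fuel efficiency decreases by approximately 5.1604 mpg.

The slope coefficient β₁ = -5.1604 represents the marginal effect of engine displacement on fuel efficiency.

Interpretation:
- Engine displacement up by 1 liter → predicted fuel efficiency decreases by 5.1604 mpg
- This is a linear approximation: the same per-unit change is assumed across the whole observed x range

(β₀ = 47.3766 is the fitted value at x = 0 and is not part of the slope interpretation.)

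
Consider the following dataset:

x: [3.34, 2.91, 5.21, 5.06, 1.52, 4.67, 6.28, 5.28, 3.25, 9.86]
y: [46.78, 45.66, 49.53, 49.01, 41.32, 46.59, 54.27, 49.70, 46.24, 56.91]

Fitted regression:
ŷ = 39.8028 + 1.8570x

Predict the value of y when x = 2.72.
ŷ = 44.8538

To predict y for x = 2.72, substitute into the regression equation:

ŷ = 39.8028 + 1.8570 × 2.72
ŷ = 39.8028 + 5.0510
ŷ = 44.8538

This is the fitted mean response at that x — an individual observation would come with a wider prediction interval.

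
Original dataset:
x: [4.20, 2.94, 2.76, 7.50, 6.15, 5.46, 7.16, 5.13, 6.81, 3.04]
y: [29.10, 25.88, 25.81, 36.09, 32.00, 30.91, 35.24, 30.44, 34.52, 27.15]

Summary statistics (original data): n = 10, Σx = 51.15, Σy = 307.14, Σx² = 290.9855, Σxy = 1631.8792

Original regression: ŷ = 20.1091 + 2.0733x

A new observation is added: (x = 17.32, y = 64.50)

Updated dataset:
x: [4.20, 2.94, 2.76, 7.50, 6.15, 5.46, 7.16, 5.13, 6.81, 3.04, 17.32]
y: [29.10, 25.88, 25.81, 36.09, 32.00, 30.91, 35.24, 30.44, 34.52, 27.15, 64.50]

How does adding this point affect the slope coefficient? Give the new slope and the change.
The slope changes from 2.0733 to 2.6444 (change of +0.5711, or +27.5%).

The new point has HIGH LEVERAGE: x = 17.32 is far from the original mean x̄ = 51.15/10 ≈ 5.12 (original range [2.76, 7.50]).

Step 1: Update the sums with the new point (n goes from 10 to 11)
Σx  = 51.15 + 17.32 = 68.47
Σy  = 307.14 + 64.50 = 371.64
Σx² = 290.9855 + 17.32² = 290.9855 + 299.9824 = 590.9679
Σxy = 1631.8792 + 17.32×64.50 = 1631.8792 + 1117.1400 = 2749.0192

Step 2: Recompute the slope with b₁ = (nΣxy − ΣxΣy) / (nΣx² − (Σx)²)
Numerator   = 11×2749.0192 − 68.47×371.64 = 30239.2112 − 25446.1908 = 4793.0204
Denominator = 11×590.9679 − 68.47² = 6500.6469 − 4688.1409 = 1812.5060
b₁(new) = 4793.0204 / 1812.5060 = 2.6444

(Same formula on the original sums: (10×1631.8792 − 51.15×307.14) / (10×290.9855 − 51.15²) = 608.5810 / 293.5325 = 2.0733, matching the given fit.)

Step 3: Change in slope
Δβ₁ = 2.6444 − 2.0733 = +0.5711
Relative change = +0.5711 / 2.0733 × 100% = +27.5%
→ the slope increases when the point is added.

A high-leverage point only changes the slope if it is off the original line; here y = 64.50 is above the original trend, so the slope increases.
In practice: check such a point for data-entry or measurement error.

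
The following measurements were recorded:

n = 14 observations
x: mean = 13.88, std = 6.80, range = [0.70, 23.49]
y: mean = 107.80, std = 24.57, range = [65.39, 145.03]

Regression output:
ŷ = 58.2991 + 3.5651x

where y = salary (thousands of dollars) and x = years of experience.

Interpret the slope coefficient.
On average, salary is about 3.5651 thousand dollars higher for every extra year of experience.

The slope β₁ = 3.5651 gives the rate at which the fitted salary changes with experience.

Interpretation:
- Experience up by 1 year → predicted salary increases by 3.5651 thousand dollars
- The effect is assumed constant over the observed range of x (linearity)
- The slope describes association in these data, not necessarily a causal effect

The intercept β₀ = 58.2991 is the predicted salary when experience = 0; since the smallest observed x is 0.70, this is an extrapolation and mainly anchors the line.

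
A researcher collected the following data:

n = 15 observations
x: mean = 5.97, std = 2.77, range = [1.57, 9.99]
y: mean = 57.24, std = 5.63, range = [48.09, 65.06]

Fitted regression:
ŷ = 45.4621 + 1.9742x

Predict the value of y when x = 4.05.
ŷ = 53.4576

To predict y for x = 4.05, substitute into the regression equation:

ŷ = 45.4621 + 1.9742 × 4.05
ŷ = 45.4621 + 7.9955
ŷ = 53.4576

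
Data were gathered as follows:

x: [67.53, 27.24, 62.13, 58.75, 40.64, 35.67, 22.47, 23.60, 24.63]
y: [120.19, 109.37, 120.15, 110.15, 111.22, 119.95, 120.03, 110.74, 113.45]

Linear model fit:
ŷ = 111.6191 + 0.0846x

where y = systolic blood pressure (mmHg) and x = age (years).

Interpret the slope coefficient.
On average, blood pressure is about 0.0846 mmHg higher for every extra year of age.

The slope β₁ = 0.0846 gives the rate at which the fitted blood pressure changes with age.

Interpretation:
- Age up by 1 year → predicted blood pressure increases by 0.0846 mmHg
- This is a linear approximation: the same per-unit change is assumed across the whole observed x range

(β₀ = 111.6191 is the fitted value at x = 0 and is not part of the slope interpretation.)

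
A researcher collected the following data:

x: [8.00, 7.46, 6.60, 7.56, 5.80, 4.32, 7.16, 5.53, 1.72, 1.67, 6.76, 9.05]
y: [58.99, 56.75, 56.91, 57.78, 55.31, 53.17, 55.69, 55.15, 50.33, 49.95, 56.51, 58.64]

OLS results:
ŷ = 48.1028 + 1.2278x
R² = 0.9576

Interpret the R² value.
About 95.76% of the variability in y is accounted for by the regression on x (R² = 0.9576) — a strong linear fit.

R² = 1 − SS_res/SS_tot compares the residual scatter to the total scatter of y about its mean.

Here R² = 0.9576:
- Explained: 95.76% of the variation in y
- Unexplained (residual): 100% − 95.76% = 4.24%
- Rule of thumb (below 0.3 weak; 0.3 to below 0.7 moderate; 0.7 and above strong) → strong

Calculation: R² = 1 − (SS_res / SS_tot), where SS_res is the sum of squared residuals and SS_tot the total sum of squares.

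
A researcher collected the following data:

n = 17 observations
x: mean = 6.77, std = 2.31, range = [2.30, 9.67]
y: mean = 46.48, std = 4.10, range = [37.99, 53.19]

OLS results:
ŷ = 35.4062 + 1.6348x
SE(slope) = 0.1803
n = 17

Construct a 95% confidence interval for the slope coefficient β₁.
The 95% CI for β₁ is (1.2505, 2.0191)

Confidence interval for the slope:

The 95% CI for β₁ is: β̂₁ ± t*(α/2, n-2) × SE(β̂₁)

Step 1: Find critical t-value
- Confidence level = 0.95
- Degrees of freedom = n - 2 = 17 - 2 = 15
- t*(α/2, 15) = 2.1314

Step 2: Calculate margin of error
Margin = 2.1314 × 0.1803 = 0.3843

Step 3: Construct interval
CI = 1.6348 ± 0.3843
CI = (1.2505, 2.0191)

Interpretation: each one-unit increase in x is associated with a change in mean y of between 1.2505 and 2.0191, with 95% confidence.
Both endpoints are positive, so the data support a genuinely positive slope at this confidence level.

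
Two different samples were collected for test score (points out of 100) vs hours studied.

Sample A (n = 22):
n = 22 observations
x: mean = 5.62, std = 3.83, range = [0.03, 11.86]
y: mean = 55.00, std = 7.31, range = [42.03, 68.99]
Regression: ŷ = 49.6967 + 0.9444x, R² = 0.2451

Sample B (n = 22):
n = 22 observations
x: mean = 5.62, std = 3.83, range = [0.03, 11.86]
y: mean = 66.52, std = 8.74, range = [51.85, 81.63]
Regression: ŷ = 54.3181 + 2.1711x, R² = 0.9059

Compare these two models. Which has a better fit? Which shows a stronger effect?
Model B has the better fit (R² = 0.9059 vs 0.2451). Model B shows the stronger effect (|β₁| = 2.1711 vs 0.9444).

Model Comparison:

Goodness of fit (R²):
- Model A: R² = 0.2451 → 24.51% of variance in test score explained
- Model B: R² = 0.9059 → 90.59% of variance in test score explained
- 0.9059 > 0.2451 → Model B has the better fit

Strength of effect — compare |β₁|:
- Model A: β₁ = 0.9444 → predicted test score rises 0.9444 points per additional hour of study time
- Model B: β₁ = 2.1711 → predicted test score rises 2.1711 points per additional hour of study time
- |0.9444| < |2.1711| → Model B shows the stronger marginal effect

Note: A better fit (higher R²) doesn't necessarily mean a more important relationship.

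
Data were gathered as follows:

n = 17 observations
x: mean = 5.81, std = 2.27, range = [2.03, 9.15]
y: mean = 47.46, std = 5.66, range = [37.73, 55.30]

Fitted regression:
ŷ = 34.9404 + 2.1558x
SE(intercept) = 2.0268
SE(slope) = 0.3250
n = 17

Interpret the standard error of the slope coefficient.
SE(β̂₁) = 0.3250 is the estimated standard deviation of the slope estimate across repeated samples; relative to β̂₁ = 2.1558 that is 15.1%, a precise estimate.

SE(β̂₁) = s / √Sxx, where s is the residual standard deviation and Sxx = Σ(x − x̄)². It is the yardstick for how far β̂₁ = 2.1558 could plausibly be from the true slope.

Relative precision:
- SE / |β̂₁| = 0.3250 / 2.1558 = 15.1%
- Rule of thumb (under 20%: precise; 20% to under 50%: moderately precise; 50% or more: imprecise) → precise

Link to interval estimation: a confidence interval for β₁ is β̂₁ ± t* × 0.3250, so SE sets the half-width per unit of t*.

What drives SE(β̂₁): larger n (here n = 17) → smaller SE; more residual scatter → larger SE; wider spread of x values → smaller SE.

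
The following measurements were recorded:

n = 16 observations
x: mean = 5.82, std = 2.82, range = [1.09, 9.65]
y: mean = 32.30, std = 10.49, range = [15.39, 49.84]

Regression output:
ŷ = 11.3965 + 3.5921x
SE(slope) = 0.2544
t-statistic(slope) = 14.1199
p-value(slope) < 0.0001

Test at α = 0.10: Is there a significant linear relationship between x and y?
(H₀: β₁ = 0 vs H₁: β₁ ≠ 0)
Reject H₀: p-value < 0.0001 < α = 0.10. The linear relationship is significant at the 10% level.

Hypothesis test for the slope coefficient:

H₀: β₁ = 0 (no linear relationship)
H₁: β₁ ≠ 0 (linear relationship exists)

Test statistic: t = β̂₁ / SE(β̂₁) = 3.5921 / 0.2544 = 14.1199

With df = 14, the two-sided p-value for |t| = 14.1199 is <0.0001.

Decision rule: reject H₀ if p-value < α.
p-value < 0.0001 < α = 0.10 → reject H₀.

Conclusion: the linear association between x and y is significant at the 10% level.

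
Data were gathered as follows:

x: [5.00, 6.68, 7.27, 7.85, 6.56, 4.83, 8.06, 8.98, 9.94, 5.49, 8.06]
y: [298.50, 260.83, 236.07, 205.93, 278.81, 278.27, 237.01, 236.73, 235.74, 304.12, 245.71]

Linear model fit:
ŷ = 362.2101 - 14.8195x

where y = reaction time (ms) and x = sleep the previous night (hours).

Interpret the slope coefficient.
For each additional hour of sleep, predicted reaction time decreases by approximately 14.8195 ms.

The slope β₁ = -14.8195 gives the rate at which the fitted reaction time changes with sleep.

Interpretation:
- Sleep up by 1 hour → predicted reaction time decreases by 14.8195 ms
- The effect is assumed constant over the observed range of x (linearity)
- The slope describes association in these data, not necessarily a causal effect

(β₀ = 362.2101 is the fitted value at x = 0 and is not part of the slope interpretation.)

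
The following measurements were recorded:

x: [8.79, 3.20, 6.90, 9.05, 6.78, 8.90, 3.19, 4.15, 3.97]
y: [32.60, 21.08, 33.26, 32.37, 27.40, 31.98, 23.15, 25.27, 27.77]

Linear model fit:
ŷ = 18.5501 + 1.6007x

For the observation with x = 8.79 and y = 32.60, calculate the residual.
Residual = -0.0203

The residual is the difference between the actual value and the predicted value:

Residual = y - ŷ

Step 1: Calculate predicted value
ŷ = 18.5501 + 1.6007 × 8.79
ŷ = 32.6203

Step 2: Calculate residual
Residual = 32.60 - 32.6203
Residual = -0.0203

Interpretation: the model overestimates the actual value by 0.0203 at this point (negative residual → observation lies below the fitted line).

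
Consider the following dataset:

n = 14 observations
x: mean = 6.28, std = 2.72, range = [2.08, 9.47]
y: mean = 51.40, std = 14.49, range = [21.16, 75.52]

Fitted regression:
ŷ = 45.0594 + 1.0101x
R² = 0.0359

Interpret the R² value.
About 3.59% of the variability in y is accounted for by the regression on x (R² = 0.0359) — a weak linear fit.

R² = 1 − SS_res/SS_tot compares the residual scatter to the total scatter of y about its mean.

Here R² = 0.0359:
- Explained: 3.59% of the variation in y
- Unexplained (residual): 100% − 3.59% = 96.41%
- Rule of thumb (below 0.3 weak; 0.3 to below 0.7 moderate; 0.7 and above strong) → weak

Note: R² says nothing about causation, and a high R² does not by itself mean the linear form is appropriate — check the residuals.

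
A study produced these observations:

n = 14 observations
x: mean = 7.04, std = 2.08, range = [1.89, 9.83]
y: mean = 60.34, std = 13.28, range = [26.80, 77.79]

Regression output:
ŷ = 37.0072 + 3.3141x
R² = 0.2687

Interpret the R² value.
The model explains 26.87% of the variance in y (R² = 0.2687), leaving 73.13% unexplained; the fit is weak.

R² = 1 − SS_res/SS_tot compares the residual scatter to the total scatter of y about its mean.

Here R² = 0.2687:
- Explained: 26.87% of the variation in y
- Unexplained (residual): 100% − 26.87% = 73.13%
- Rule of thumb (below 0.3 weak; 0.3 to below 0.7 moderate; 0.7 and above strong) → weak

Equivalently, for simple linear regression R² = r², so |r| = √0.2687 ≈ 0.5184.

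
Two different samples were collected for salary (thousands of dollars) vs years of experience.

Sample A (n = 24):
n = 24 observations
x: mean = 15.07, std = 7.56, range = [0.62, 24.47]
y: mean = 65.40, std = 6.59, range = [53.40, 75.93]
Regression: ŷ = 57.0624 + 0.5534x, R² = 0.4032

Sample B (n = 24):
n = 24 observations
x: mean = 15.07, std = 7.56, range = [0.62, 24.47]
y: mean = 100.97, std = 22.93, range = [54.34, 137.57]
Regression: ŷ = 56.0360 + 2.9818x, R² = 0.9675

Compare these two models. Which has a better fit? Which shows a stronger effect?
Model B has the better fit (R² = 0.9675 vs 0.4032). Model B shows the stronger effect (|β₁| = 2.9818 vs 0.5534).

Model Comparison:

Goodness of fit (R²):
- Model A: R² = 0.4032 → 40.32% of variance in salary explained
- Model B: R² = 0.9675 → 96.75% of variance in salary explained
- 0.9675 > 0.4032 → Model B has the better fit

Strength of effect — compare |β₁|:
- Model A: β₁ = 0.5534 → predicted salary rises 0.5534 thousand dollars per additional year of experience
- Model B: β₁ = 2.9818 → predicted salary rises 2.9818 thousand dollars per additional year of experience
- |0.5534| < |2.9818| → Model B shows the stronger marginal effect

Note: The two samples could reflect different populations, time periods, or measurement quality.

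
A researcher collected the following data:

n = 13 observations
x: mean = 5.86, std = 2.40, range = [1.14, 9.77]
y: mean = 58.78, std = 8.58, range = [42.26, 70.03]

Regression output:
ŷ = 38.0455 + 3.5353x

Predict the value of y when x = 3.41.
ŷ = 50.1009

Plug x = 3.41 into the fitted line:

ŷ = 38.0455 + 3.5353 × 3.41
ŷ = 38.0455 + 12.0554
ŷ = 50.1009

This is a point prediction; actual observations scatter around it by roughly the residual standard deviation.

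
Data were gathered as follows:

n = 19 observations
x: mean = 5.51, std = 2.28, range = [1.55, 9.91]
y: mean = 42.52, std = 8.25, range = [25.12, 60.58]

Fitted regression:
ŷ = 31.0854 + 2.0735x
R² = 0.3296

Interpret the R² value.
About 32.96% of the variability in y is accounted for by the regression on x (R² = 0.3296) — a moderate linear fit.

R² (coefficient of determination) measures the proportion of variance in y explained by the regression model.

Here R² = 0.3296:
- Explained: 32.96% of the variation in y
- Unexplained (residual): 100% − 32.96% = 67.04%
- Rule of thumb (below 0.3 weak; 0.3 to below 0.7 moderate; 0.7 and above strong) → moderate

Equivalently, for simple linear regression R² = r², so |r| = √0.3296 ≈ 0.5741.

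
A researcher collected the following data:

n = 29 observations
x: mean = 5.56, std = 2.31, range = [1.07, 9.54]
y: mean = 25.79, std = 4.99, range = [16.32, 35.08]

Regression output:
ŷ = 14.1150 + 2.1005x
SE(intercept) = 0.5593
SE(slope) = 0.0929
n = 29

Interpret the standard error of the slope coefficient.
SE(slope) = 0.0929 measures the uncertainty in the estimated slope. The coefficient is estimated precisely (SE/|β̂₁| = 4.4%).

SE(β̂₁) = s / √Sxx, where s is the residual standard deviation and Sxx = Σ(x − x̄)². It is the yardstick for how far β̂₁ = 2.1005 could plausibly be from the true slope.

Relative precision:
- SE / |β̂₁| = 0.0929 / 2.1005 = 4.4%
- Rule of thumb (under 20%: precise; 20% to under 50%: moderately precise; 50% or more: imprecise) → precise

Link to the t-test: t = β̂₁ / SE(β̂₁) = 2.1005 / 0.0929 = 22.6103, the statistic for H₀: β₁ = 0.

What drives SE(β̂₁): wider spread of x values → smaller SE.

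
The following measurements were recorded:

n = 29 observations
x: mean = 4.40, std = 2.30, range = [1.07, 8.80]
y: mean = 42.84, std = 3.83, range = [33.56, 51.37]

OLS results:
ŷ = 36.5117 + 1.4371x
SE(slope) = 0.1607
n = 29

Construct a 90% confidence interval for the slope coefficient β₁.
The 90% CI for β₁ is (1.1634, 1.7108)

Confidence interval for the slope:

The 90% CI for β₁ is: β̂₁ ± t*(α/2, n-2) × SE(β̂₁)

Step 1: Find critical t-value
- Confidence level = 0.9
- Degrees of freedom = n - 2 = 29 - 2 = 27
- t*(α/2, 27) = 1.7033

Step 2: Calculate margin of error
Margin = 1.7033 × 0.1607 = 0.2737

Step 3: Construct interval
CI = 1.4371 ± 0.2737
CI = (1.1634, 1.7108)

Interpretation: intervals built this way capture the true β₁ in 90% of repeated samples; here the plausible range for the per-unit effect of x on y is 1.1634 to 1.7108.
Both endpoints are positive, so the data support a genuinely positive slope at this confidence level.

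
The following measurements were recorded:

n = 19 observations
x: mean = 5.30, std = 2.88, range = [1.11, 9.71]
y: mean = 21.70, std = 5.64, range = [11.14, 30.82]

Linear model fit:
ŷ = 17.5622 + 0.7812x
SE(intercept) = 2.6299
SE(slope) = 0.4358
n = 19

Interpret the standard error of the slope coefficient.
The slope 0.7812 is pinned down to within about ±0.4358 (one SE) by these data — relative uncertainty 55.8%, i.e. imprecise.

What SE measures:
- The standard error quantifies the sampling variability of the coefficient estimate
- It is the estimated standard deviation of β̂₁ across hypothetical repeated samples of the same size
- Smaller SE → more precise estimate

Relative precision:
- SE / |β̂₁| = 0.4358 / 0.7812 = 55.8%
- Rule of thumb (under 20%: precise; 20% to under 50%: moderately precise; 50% or more: imprecise) → imprecise

Link to interval estimation: a confidence interval for β₁ is β̂₁ ± t* × 0.4358, so SE sets the half-width per unit of t*.

What drives SE(β̂₁): larger n (here n = 19) → smaller SE; wider spread of x values → smaller SE.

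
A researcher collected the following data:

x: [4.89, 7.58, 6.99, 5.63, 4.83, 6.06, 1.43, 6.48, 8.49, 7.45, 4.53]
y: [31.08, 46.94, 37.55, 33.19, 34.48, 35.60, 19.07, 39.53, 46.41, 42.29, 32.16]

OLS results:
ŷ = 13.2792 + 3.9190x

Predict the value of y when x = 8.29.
ŷ = 45.7677

x = 8.29 lies inside the observed range [1.43, 8.49], so the fitted equation applies directly:

ŷ = 13.2792 + 3.9190 × 8.29
ŷ = 13.2792 + 32.4885
ŷ = 45.7677

This is the fitted mean response at that x — an individual observation would come with a wider prediction interval.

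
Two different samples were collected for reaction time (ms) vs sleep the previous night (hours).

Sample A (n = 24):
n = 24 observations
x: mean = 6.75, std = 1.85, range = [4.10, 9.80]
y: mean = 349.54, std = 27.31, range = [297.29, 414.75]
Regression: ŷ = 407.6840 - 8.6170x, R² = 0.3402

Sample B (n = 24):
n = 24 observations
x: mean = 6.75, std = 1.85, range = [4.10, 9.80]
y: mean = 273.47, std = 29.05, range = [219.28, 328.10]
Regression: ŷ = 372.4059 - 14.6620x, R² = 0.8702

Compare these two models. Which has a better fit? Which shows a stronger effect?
Model B has the better fit (R² = 0.8702 vs 0.3402). Model B shows the stronger effect (|β₁| = 14.6620 vs 8.6170).

Model Comparison:

Goodness of fit (R²):
- Model A: R² = 0.3402 → 34.02% of variance in reaction time explained
- Model B: R² = 0.8702 → 87.02% of variance in reaction time explained
- 0.8702 > 0.3402 → Model B has the better fit

Strength of effect — compare |β₁|:
- Model A: β₁ = -8.6170 → predicted reaction time falls 8.6170 ms per additional hour of sleep
- Model B: β₁ = -14.6620 → predicted reaction time falls 14.6620 ms per additional hour of sleep
- |-8.6170| < |-14.6620| → Model B shows the stronger marginal effect

Note: The two samples could reflect different populations, time periods, or measurement quality.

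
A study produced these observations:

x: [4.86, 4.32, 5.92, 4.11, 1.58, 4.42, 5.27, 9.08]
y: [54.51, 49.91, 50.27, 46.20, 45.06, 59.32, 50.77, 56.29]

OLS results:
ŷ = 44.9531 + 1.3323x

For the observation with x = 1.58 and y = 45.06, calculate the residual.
Residual = -1.9981

The residual is the difference between the actual value and the predicted value:

Residual = y - ŷ

Step 1: Calculate predicted value
ŷ = 44.9531 + 1.3323 × 1.58
ŷ = 47.0581

Step 2: Calculate residual
Residual = 45.06 - 47.0581
Residual = -1.9981

Sign check: y < ŷ, so the point is below the line and the fit overestimates here.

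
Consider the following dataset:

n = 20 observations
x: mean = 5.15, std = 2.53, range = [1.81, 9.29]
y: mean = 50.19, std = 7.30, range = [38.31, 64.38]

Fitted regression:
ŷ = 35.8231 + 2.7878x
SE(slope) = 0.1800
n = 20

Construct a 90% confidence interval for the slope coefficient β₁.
The 90% CI for β₁ is (2.4757, 3.0999)

Confidence interval for the slope:

The 90% CI for β₁ is: β̂₁ ± t*(α/2, n-2) × SE(β̂₁)

Step 1: Find critical t-value
- Confidence level = 0.9
- Degrees of freedom = n - 2 = 20 - 2 = 18
- t*(α/2, 18) = 1.7341

Step 2: Calculate margin of error
Margin = 1.7341 × 0.1800 = 0.3121

Step 3: Construct interval
CI = 2.7878 ± 0.3121
CI = (2.4757, 3.0999)

Interpretation: each one-unit increase in x is associated with a change in mean y of between 2.4757 and 3.0999, with 90% confidence.
The interval does not include 0, suggesting a significant linear relationship.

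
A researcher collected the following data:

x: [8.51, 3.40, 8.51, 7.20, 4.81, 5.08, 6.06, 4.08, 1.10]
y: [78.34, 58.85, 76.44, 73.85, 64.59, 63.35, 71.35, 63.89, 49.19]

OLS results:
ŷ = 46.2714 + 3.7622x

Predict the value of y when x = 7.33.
ŷ = 73.8483

Plug x = 7.33 into the fitted line:

ŷ = 46.2714 + 3.7622 × 7.33
ŷ = 46.2714 + 27.5769
ŷ = 73.8483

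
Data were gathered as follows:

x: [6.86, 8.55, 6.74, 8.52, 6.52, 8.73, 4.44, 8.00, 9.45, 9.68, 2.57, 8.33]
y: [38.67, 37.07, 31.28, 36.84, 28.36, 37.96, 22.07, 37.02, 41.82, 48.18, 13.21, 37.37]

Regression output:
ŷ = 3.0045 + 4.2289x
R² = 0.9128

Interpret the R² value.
About 91.28% of the variability in y is accounted for by the regression on x (R² = 0.9128) — a strong linear fit.

The coefficient of determination R² is the fraction of the total variation in y that the fitted line accounts for.

Here R² = 0.9128:
- Explained: 91.28% of the variation in y
- Unexplained (residual): 100% − 91.28% = 8.72%
- Rule of thumb (below 0.3 weak; 0.3 to below 0.7 moderate; 0.7 and above strong) → strong

Note: R² never decreases when predictors are added, so it should not be used alone to compare models of different size.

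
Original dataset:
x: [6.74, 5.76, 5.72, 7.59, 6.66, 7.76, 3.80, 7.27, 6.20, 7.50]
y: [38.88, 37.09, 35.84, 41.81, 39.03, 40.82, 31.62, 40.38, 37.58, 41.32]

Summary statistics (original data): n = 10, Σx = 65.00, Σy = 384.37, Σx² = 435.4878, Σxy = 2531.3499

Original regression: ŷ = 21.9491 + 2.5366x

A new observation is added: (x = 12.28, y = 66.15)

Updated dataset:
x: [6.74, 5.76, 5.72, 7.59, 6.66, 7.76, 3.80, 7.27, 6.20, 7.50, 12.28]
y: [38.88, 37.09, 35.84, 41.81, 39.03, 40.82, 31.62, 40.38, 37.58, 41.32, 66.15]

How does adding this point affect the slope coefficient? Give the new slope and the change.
The slope changes from 2.5366 to 4.1183 (change of +1.5817, or +62.4%).

x = 12.28 lies well outside the original x-range [3.80, 7.76] (x̄ ≈ 6.50), so this observation has high leverage and can move the slope substantially.

Step 1: Update the sums with the new point (n goes from 10 to 11)
Σx  = 65.00 + 12.28 = 77.28
Σy  = 384.37 + 66.15 = 450.52
Σx² = 435.4878 + 12.28² = 435.4878 + 150.7984 = 586.2862
Σxy = 2531.3499 + 12.28×66.15 = 2531.3499 + 812.3220 = 3343.6719

Step 2: Recompute the slope with b₁ = (nΣxy − ΣxΣy) / (nΣx² − (Σx)²)
Numerator   = 11×3343.6719 − 77.28×450.52 = 36780.3909 − 34816.1856 = 1964.2053
Denominator = 11×586.2862 − 77.28² = 6449.1482 − 5972.1984 = 476.9498
b₁(new) = 1964.2053 / 476.9498 = 4.1183

(Same formula on the original sums: (10×2531.3499 − 65.00×384.37) / (10×435.4878 − 65.00²) = 329.4490 / 129.8780 = 2.5366, matching the given fit.)

Step 3: Change in slope
Δβ₁ = 4.1183 − 2.5366 = +1.5817
Relative change = +1.5817 / 2.5366 × 100% = +62.4%
→ the slope increases when the point is added.

Because the point sits above the extension of the original line at a high-leverage x, it tilts the fit up.
In practice: examine leverage (hᵢ) and Cook's distance rather than deleting it automatically; investigate whether it comes from the same population as the rest of the sample.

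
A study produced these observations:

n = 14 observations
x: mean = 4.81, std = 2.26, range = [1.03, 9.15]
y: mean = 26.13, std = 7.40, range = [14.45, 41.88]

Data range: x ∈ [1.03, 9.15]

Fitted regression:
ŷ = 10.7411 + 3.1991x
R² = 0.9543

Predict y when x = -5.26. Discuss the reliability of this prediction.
ŷ = -6.0862, but this is extrapolation (below the data range [1.03, 9.15]) and may be unreliable.

Prediction calculation:
ŷ = 10.7411 + 3.1991 × (-5.26)
ŷ = -6.0862

Reliability:
- Data range: x ∈ [1.03, 9.15]
- Prediction point: x = -5.26 is 6.29 units below the observed range → this is EXTRAPOLATION, not interpolation

Why that matters here:
- Real relationships often flatten, saturate, or turn nonlinear at extremes
- R² describes fit only over the sampled x values; it says nothing about behaviour beyond them

Report the number if required, but flag clearly that it is an extrapolation.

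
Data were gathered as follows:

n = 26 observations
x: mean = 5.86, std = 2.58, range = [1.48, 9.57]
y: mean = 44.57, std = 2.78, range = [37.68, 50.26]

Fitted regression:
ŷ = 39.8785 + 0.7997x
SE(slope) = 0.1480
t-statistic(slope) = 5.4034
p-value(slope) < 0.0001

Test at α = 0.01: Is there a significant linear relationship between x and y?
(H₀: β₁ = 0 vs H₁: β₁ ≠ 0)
Reject H₀: p-value < 0.0001 < α = 0.01. The linear relationship is significant at the 1% level.

Hypothesis test for the slope coefficient:

H₀: β₁ = 0 (no linear relationship)
H₁: β₁ ≠ 0 (linear relationship exists)

Test statistic: t = β̂₁ / SE(β̂₁) = 0.7997 / 0.1480 = 5.4034

p < 0.0001: how often a slope estimate this far from 0 (in SE units) would arise by chance if β₁ were truly 0.

Decision rule: reject H₀ if p-value < α.
p-value < 0.0001 < α = 0.01 → reject H₀.

Conclusion: the linear association between x and y is significant at the 1% level.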